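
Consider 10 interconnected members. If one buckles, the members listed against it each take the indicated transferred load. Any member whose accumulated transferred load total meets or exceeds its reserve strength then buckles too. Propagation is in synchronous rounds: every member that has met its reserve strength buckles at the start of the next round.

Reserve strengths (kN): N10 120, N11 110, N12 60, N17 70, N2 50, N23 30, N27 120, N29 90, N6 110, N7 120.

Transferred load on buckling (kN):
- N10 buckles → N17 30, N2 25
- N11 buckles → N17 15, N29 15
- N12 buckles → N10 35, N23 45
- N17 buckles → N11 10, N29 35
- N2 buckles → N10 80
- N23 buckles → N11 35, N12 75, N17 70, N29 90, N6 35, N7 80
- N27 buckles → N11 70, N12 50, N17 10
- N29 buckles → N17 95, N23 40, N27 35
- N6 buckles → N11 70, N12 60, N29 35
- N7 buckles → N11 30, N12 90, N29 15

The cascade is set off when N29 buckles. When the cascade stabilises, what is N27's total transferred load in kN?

35

Round 1 — N29 buckles (initial).
  N17: +95 → 95 ≥ 70
  N23: +40 → 40 ≥ 30
  N27: +35 → 35 < 120
Round 2 — N17, N23 buckle.
  N11: +10+35 → 45 < 110
  N12: +75 → 75 ≥ 60
  N6: +35 → 35 < 110
  N7: +80 → 80 < 120
Round 3 — N12 buckles.
  N10: +35 → 35 < 120
No further bucklings.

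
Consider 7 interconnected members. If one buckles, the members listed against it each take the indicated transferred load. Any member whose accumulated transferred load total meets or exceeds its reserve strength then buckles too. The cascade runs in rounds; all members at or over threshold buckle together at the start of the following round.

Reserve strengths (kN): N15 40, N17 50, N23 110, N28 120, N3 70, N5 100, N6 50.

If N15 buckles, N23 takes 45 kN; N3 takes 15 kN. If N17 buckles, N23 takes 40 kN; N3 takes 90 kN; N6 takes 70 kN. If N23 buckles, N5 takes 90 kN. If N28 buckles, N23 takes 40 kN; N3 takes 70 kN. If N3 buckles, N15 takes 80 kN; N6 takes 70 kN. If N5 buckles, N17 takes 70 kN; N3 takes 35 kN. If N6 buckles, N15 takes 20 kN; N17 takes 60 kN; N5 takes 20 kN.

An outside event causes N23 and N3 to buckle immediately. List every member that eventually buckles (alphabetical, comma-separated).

Round 1 — N23, N3 buckle (initial).
  N15: +80 → 80 ≥ 40
  N5: +90 → 90 < 100
  N6: +70 → 70 ≥ 50
Round 2 — N15, N6 buckle.
  N17: +60 → 60 ≥ 50
  N5: +20 → 110 ≥ 100
Round 3 — N17, N5 buckle.
No further bucklings.

N15, N17, N23, N3, N5, N6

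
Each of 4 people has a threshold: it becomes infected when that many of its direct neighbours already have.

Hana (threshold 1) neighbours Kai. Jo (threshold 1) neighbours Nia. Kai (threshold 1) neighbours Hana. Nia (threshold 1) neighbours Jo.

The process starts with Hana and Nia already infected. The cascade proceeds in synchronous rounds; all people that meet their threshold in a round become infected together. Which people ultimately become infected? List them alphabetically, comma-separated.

Hana, Jo, Kai, Nia

Round 1 — Hana, Nia become infected (initial).
Round 2 — checking thresholds:
  Jo: 1 of 1 neighbours ≥ 1, becomes infected.
  Kai: 1 of 1 neighbours ≥ 1, becomes infected.
Round 3 — no new infections; cascade stops.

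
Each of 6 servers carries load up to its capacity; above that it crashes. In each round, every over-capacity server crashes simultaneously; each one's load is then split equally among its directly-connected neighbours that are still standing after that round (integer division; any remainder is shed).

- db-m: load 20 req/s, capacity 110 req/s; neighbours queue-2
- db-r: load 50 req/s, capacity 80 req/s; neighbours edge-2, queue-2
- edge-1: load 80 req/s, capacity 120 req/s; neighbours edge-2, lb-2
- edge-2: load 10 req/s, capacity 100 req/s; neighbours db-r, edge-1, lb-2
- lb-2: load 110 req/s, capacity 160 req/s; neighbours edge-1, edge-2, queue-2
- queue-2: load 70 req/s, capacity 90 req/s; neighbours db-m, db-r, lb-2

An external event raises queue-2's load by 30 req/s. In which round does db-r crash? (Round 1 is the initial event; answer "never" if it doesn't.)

2

Round 1 — queue-2 at 100 > 90. queue-2 crashes.
  queue-2 sheds 100 req/s to db-m, db-r, lb-2: 33 each (1 lost).
    db-m: 20+33 = 53 ≤ 110
    db-r: 50+33 = 83 > 80
    lb-2: 110+33 = 143 ≤ 160
Round 2 — db-r crashes.
  db-r sheds 83 req/s to edge-2: 83 each.
    edge-2: 10+83 = 93 ≤ 100
No further crashes.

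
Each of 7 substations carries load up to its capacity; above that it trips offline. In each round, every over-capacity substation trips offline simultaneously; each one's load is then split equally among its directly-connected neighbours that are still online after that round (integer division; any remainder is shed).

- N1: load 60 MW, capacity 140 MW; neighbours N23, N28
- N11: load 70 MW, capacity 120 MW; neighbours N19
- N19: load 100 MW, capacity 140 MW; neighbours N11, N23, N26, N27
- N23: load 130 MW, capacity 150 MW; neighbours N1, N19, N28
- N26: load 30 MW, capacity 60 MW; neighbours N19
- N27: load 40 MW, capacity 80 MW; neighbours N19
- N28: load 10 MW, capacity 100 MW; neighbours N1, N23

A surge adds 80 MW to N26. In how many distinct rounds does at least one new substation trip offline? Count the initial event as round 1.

4

Round 1 — N26 at 110 > 60. N26 trips offline.
  N26 sheds 110 MW to N19: 110 each.
    N19: 100+110 = 210 > 140
Round 2 — N19 trips offline.
  N19 sheds 210 MW to N11, N23, N27: 70 each.
    N11: 70+70 = 140 > 120
    N23: 130+70 = 200 > 150
    N27: 40+70 = 110 > 80
Round 3 — N11, N23, N27 trip offline.
  N11 sheds 140 MW: no online neighbours, lost.
  N23 sheds 200 MW to N1, N28: 100 each.
    N1: 60+100 = 160 > 140
    N28: 10+100 = 110 > 100
  N27 sheds 110 MW: no online neighbours, lost.
Round 4 — N1, N28 trip offline.
  N1 sheds 160 MW: no online neighbours, lost.
  N28 sheds 110 MW: no online neighbours, lost.
No further trips.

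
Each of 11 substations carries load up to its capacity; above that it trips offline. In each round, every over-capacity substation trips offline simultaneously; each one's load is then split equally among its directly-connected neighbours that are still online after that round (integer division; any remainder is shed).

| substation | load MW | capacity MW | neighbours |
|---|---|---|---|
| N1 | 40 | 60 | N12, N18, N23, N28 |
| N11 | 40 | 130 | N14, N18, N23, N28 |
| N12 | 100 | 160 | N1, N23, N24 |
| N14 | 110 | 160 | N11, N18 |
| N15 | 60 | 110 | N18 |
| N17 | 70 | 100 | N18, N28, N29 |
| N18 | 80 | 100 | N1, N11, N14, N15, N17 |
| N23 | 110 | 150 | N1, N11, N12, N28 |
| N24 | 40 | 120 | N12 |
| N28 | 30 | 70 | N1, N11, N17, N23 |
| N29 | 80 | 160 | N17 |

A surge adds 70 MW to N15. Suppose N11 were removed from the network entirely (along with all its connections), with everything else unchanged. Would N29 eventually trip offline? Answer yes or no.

With N11 removed:
Round 1 — N15 at 130 > 110. N15 trips offline.
  N15 sheds 130 MW to N18: 130 each.
    N18: 80+130 = 210 > 100
Round 2 — N18 trips offline.
  N18 sheds 210 MW to N1, N14, N17: 70 each.
    N1: 40+70 = 110 > 60
    N14: 110+70 = 180 > 160
    N17: 70+70 = 140 > 100
Round 3 — N1, N14, N17 trip offline.
  N1 sheds 110 MW to N12, N23, N28: 36 each (2 lost).
    N12: 100+36 = 136 ≤ 160
    N23: 110+36 = 146 ≤ 150
    N28: 30+36 = 66 ≤ 70
  N14 sheds 180 MW: no online neighbours, lost.
  N17 sheds 140 MW to N28, N29: 70 each.
    N28: 66+70 = 136 > 70
    N29: 80+70 = 150 ≤ 160
Round 4 — N28 trips offline.
  N28 sheds 136 MW to N23: 136 each.
    N23: 146+136 = 282 > 150
Round 5 — N23 trips offline.
  N23 sheds 282 MW to N12: 282 each.
    N12: 136+282 = 418 > 160
Round 6 — N12 trips offline.
  N12 sheds 418 MW to N24: 418 each.
    N24: 40+418 = 458 > 120
Round 7 — N24 trips offline.
  N24 sheds 458 MW: no online neighbours, lost.
No further trips.

no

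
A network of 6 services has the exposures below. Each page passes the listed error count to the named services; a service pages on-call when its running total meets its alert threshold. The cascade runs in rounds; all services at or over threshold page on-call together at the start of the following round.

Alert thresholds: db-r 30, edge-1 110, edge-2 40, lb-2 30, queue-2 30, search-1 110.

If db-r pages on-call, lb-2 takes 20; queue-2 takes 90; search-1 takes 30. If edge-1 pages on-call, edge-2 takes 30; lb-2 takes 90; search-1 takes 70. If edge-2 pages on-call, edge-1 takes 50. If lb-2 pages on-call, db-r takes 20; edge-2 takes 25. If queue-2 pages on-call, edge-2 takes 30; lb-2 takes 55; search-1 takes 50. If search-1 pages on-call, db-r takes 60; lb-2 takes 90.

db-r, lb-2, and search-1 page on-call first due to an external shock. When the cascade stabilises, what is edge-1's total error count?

50

Round 1 — db-r, lb-2, search-1 page on-call (initial).
  edge-2: +25 → 25 < 40
  queue-2: +90 → 90 ≥ 30
Round 2 — queue-2 pages on-call.
  edge-2: +30 → 55 ≥ 40
Round 3 — edge-2 pages on-call.
  edge-1: +50 → 50 < 110
No further pages.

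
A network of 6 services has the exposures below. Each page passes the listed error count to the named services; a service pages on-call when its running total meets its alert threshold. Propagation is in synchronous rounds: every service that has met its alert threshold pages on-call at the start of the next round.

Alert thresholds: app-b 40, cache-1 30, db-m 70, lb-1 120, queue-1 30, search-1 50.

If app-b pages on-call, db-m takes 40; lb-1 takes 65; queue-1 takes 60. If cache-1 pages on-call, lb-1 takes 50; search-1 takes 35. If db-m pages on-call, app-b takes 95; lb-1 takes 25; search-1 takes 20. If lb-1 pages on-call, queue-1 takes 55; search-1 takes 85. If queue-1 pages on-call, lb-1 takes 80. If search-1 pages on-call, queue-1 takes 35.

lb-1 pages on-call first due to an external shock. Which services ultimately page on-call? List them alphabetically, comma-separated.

Round 1 — lb-1 pages on-call (initial).
  queue-1: +55 → 55 ≥ 30
  search-1: +85 → 85 ≥ 50
Round 2 — queue-1, search-1 page on-call.
No further pages.

lb-1, queue-1, search-1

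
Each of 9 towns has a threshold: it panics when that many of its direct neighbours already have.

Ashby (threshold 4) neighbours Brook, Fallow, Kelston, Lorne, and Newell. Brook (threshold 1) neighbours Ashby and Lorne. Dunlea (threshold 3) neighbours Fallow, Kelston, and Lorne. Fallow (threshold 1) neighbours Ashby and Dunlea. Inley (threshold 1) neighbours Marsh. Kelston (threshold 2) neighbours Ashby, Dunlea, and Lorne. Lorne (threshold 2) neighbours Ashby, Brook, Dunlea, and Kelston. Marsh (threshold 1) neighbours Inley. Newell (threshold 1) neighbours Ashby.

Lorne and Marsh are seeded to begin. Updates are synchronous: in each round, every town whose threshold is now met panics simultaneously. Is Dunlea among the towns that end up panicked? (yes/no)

no

Round 1 — Lorne, Marsh panic (initial).
Round 2 — checking thresholds:
  Ashby: 1 of 5 neighbours < 4, below threshold.
  Brook: 1 of 2 neighbours ≥ 1, panics.
  Dunlea: 1 of 3 neighbours < 3, below threshold.
  Inley: 1 of 1 neighbours ≥ 1, panics.
  Kelston: 1 of 3 neighbours < 2, below threshold.
Round 3 — no new panics; cascade stops.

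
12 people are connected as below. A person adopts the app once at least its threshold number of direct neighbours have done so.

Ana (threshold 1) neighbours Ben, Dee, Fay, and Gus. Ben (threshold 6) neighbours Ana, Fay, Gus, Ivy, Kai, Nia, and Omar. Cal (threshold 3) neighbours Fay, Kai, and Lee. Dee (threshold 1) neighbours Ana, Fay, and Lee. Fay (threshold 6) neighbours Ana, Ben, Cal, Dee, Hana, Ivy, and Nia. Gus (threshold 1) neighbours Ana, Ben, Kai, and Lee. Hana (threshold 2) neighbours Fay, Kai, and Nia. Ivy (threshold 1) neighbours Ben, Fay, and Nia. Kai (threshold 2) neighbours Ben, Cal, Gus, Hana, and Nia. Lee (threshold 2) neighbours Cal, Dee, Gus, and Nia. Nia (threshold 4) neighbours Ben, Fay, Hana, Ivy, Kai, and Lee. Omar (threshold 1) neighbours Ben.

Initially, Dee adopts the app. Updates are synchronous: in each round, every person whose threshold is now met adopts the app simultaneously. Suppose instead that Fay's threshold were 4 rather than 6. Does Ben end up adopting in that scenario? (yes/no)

no

With Fay's threshold at 4:
Round 1 — Dee adopts the app (initial).
Round 2 — checking thresholds:
  Ana: 1 of 4 neighbours ≥ 1, adopts the app.
  Fay: 1 of 7 neighbours < 4, holds.
  Lee: 1 of 4 neighbours < 2, holds.
Round 3 — checking thresholds:
  Ben: 1 of 7 neighbours < 6, holds.
  Fay: 2 of 7 neighbours < 4, holds.
  Gus: 1 of 4 neighbours ≥ 1, adopts the app.
  Lee: 1 of 4 neighbours < 2, holds.
Round 4 — checking thresholds:
  Ben: 2 of 7 neighbours < 6, holds.
  Fay: 2 of 7 neighbours < 4, holds.
  Kai: 1 of 5 neighbours < 2, holds.
  Lee: 2 of 4 neighbours ≥ 2, adopts the app.
Round 5 — no new adoptions; cascade stops.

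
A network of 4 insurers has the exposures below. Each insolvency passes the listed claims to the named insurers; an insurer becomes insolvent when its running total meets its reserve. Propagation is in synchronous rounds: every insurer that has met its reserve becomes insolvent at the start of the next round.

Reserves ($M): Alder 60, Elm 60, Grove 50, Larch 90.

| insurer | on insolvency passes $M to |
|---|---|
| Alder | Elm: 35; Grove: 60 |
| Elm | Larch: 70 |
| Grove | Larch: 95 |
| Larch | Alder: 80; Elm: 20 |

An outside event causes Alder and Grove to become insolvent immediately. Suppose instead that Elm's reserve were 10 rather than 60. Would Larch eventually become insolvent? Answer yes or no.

yes

With Elm's reserve at 10:
Round 1 — Alder, Grove become insolvent (initial).
  Elm: +35 → 35 ≥ 10
  Larch: +95 → 95 ≥ 90
Round 2 — Elm, Larch become insolvent.
No further insolvencies.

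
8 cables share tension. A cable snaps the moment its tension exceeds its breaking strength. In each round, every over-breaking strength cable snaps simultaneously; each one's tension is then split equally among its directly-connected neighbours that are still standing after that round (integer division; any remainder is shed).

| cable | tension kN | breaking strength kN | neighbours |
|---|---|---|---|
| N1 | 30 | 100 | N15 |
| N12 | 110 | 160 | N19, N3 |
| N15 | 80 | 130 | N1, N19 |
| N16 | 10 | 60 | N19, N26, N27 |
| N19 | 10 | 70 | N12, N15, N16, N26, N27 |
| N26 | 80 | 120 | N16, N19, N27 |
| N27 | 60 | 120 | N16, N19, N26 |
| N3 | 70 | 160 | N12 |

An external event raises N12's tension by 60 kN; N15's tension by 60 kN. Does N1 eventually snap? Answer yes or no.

Round 1 — N12 at 170 > 160; N15 at 140 > 130. N12, N15 snap.
  N12 sheds 170 kN to N19, N3: 85 each.
    N19: 10+85 = 95 > 70
    N3: 70+85 = 155 ≤ 160
  N15 sheds 140 kN to N1, N19: 70 each.
    N1: 30+70 = 100 ≤ 100
    N19: 95+70 = 165 > 70
Round 2 — N19 snaps.
  N19 sheds 165 kN to N16, N26, N27: 55 each.
    N16: 10+55 = 65 > 60
    N26: 80+55 = 135 > 120
    N27: 60+55 = 115 ≤ 120
Round 3 — N16, N26 snap.
  N16 sheds 65 kN to N27: 65 each.
    N27: 115+65 = 180 > 120
  N26 sheds 135 kN to N27: 135 each.
    N27: 180+135 = 315 > 120
Round 4 — N27 snaps.
  N27 sheds 315 kN: no online neighbours, lost.
No further breaks.

no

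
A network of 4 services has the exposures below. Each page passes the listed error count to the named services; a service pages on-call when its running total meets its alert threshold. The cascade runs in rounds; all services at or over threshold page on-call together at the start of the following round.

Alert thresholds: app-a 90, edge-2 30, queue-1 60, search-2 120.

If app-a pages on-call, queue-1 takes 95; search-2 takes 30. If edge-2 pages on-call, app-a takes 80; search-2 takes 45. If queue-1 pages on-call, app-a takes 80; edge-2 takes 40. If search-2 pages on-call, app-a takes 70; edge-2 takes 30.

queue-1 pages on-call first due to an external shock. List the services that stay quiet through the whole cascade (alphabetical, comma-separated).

Round 1 — queue-1 pages on-call (initial).
  app-a: +80 → 80 < 90
  edge-2: +40 → 40 ≥ 30
Round 2 — edge-2 pages on-call.
  app-a: +80 → 160 ≥ 90
  search-2: +45 → 45 < 120
Round 3 — app-a pages on-call.
  search-2: +30 → 75 < 120
No further pages.

search-2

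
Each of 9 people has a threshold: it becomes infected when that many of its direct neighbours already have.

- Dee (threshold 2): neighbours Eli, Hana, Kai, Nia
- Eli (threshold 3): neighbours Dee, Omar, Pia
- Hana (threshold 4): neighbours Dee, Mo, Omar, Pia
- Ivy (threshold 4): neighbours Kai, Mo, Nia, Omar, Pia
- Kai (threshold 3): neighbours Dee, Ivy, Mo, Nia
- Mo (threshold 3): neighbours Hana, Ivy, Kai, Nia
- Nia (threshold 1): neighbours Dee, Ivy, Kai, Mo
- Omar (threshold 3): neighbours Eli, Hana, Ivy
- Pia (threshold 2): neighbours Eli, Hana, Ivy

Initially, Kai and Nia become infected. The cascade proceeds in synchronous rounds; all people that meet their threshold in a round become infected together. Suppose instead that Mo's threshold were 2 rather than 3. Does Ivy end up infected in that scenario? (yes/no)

no

With Mo's threshold at 2:
Round 1 — Kai, Nia become infected (initial).
Round 2 — checking thresholds:
  Dee: 2 of 4 neighbours ≥ 2, becomes infected.
  Ivy: 2 of 5 neighbours < 4, below threshold.
  Mo: 2 of 4 neighbours ≥ 2, becomes infected.
Round 3 — no new infections; cascade stops.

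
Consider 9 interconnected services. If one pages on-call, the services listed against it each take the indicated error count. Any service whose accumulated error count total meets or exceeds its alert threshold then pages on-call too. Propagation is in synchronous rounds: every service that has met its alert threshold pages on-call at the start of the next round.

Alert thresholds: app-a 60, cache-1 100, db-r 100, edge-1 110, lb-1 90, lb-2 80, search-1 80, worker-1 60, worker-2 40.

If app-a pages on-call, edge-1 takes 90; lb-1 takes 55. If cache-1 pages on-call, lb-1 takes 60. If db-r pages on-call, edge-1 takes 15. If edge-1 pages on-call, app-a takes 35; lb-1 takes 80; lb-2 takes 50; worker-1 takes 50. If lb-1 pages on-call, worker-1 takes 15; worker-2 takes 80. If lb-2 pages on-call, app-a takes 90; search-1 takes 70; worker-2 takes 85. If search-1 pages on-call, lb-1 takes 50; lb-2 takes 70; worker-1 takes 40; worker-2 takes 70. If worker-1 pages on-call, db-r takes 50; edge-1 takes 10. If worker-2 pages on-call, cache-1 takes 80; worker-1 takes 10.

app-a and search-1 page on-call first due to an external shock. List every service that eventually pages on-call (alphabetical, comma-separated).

app-a, lb-1, search-1, worker-1, worker-2

Round 1 — app-a, search-1 page on-call (initial).
  edge-1: +90 → 90 < 110
  lb-1: +55+50 → 105 ≥ 90
  lb-2: +70 → 70 < 80
  worker-1: +40 → 40 < 60
  worker-2: +70 → 70 ≥ 40
Round 2 — lb-1, worker-2 page on-call.
  cache-1: +80 → 80 < 100
  worker-1: +15+10 → 65 ≥ 60
Round 3 — worker-1 pages on-call.
  db-r: +50 → 50 < 100
  edge-1: +10 → 100 < 110
No further pages.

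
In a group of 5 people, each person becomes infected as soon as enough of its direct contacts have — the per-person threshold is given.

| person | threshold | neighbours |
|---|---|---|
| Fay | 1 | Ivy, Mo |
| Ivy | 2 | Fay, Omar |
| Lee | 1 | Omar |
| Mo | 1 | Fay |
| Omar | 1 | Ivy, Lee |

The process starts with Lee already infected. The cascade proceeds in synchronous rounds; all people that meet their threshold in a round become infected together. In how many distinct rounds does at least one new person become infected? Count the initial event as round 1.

Round 1 — Lee becomes infected (initial).
Round 2 — checking thresholds:
  Omar: 1 of 2 neighbours ≥ 1, becomes infected.
Round 3 — no new infections; cascade stops.

2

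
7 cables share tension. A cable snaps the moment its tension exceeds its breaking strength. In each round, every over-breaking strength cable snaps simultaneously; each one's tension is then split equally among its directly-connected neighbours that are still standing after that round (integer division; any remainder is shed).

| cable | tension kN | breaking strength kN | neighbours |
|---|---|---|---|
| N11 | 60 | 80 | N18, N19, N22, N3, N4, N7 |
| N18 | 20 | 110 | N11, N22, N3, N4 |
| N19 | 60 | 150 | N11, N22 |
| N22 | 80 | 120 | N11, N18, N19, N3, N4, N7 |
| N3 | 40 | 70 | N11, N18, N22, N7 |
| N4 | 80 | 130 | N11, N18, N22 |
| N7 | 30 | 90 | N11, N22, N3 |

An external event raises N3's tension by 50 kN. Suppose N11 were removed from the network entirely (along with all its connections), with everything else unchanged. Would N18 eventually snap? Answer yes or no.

no

With N11 removed:
Round 1 — N3 at 90 > 70. N3 snaps.
  N3 sheds 90 kN to N18, N22, N7: 30 each.
    N18: 20+30 = 50 ≤ 110
    N22: 80+30 = 110 ≤ 120
    N7: 30+30 = 60 ≤ 90
No further breaks.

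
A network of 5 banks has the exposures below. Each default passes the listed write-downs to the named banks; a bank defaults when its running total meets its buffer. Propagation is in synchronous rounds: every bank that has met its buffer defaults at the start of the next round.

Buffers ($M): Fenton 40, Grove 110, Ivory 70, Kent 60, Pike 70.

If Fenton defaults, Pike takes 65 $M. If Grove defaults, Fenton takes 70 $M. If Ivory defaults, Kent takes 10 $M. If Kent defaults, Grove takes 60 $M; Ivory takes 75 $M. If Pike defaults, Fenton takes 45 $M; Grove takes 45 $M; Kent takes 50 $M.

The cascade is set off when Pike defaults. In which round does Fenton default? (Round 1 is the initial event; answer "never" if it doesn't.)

Round 1 — Pike defaults (initial).
  Fenton: +45 → 45 ≥ 40
  Grove: +45 → 45 < 110
  Kent: +50 → 50 < 60
Round 2 — Fenton defaults.
No further defaults.

2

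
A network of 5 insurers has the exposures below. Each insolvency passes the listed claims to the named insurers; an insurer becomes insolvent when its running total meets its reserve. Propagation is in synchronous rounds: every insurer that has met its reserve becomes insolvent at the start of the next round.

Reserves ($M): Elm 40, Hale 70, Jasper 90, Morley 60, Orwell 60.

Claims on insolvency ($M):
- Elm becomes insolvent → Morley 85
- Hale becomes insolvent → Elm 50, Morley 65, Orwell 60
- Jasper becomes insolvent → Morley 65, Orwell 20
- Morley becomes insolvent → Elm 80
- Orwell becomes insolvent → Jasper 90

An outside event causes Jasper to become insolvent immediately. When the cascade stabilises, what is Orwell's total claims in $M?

Round 1 — Jasper becomes insolvent (initial).
  Morley: +65 → 65 ≥ 60
  Orwell: +20 → 20 < 60
Round 2 — Morley becomes insolvent.
  Elm: +80 → 80 ≥ 40
Round 3 — Elm becomes insolvent.
No further insolvencies.

20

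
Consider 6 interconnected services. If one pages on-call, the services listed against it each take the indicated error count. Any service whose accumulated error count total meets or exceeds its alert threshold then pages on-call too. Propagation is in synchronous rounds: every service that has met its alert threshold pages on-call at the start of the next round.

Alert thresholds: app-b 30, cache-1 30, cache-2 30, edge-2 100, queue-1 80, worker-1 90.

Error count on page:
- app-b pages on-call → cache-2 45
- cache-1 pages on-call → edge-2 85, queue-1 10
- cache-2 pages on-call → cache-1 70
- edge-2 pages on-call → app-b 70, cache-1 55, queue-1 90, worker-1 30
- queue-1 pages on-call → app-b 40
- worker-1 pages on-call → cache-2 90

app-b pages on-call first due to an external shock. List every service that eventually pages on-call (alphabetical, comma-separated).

app-b, cache-1, cache-2

Round 1 — app-b pages on-call (initial).
  cache-2: +45 → 45 ≥ 30
Round 2 — cache-2 pages on-call.
  cache-1: +70 → 70 ≥ 30
Round 3 — cache-1 pages on-call.
  edge-2: +85 → 85 < 100
  queue-1: +10 → 10 < 80
No further pages.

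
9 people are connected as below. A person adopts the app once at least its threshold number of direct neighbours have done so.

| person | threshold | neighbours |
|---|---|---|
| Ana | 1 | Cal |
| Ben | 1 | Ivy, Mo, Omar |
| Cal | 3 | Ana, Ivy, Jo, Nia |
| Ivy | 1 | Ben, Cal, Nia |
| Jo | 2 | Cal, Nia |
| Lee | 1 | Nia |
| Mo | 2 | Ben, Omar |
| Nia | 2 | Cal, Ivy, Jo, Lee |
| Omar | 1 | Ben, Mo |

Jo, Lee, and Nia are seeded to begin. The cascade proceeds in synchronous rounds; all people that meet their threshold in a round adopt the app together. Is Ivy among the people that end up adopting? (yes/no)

Round 1 — Jo, Lee, Nia adopt the app (initial).
Round 2 — checking thresholds:
  Cal: 2 of 4 neighbours < 3, holds.
  Ivy: 1 of 3 neighbours ≥ 1, adopts the app.
Round 3 — checking thresholds:
  Ben: 1 of 3 neighbours ≥ 1, adopts the app.
  Cal: 3 of 4 neighbours ≥ 3, adopts the app.
Round 4 — checking thresholds:
  Ana: 1 of 1 neighbours ≥ 1, adopts the app.
  Mo: 1 of 2 neighbours < 2, holds.
  Omar: 1 of 2 neighbours ≥ 1, adopts the app.
Round 5 — checking thresholds:
  Mo: 2 of 2 neighbours ≥ 2, adopts the app.
Round 6 — no new adoptions; cascade stops.

yes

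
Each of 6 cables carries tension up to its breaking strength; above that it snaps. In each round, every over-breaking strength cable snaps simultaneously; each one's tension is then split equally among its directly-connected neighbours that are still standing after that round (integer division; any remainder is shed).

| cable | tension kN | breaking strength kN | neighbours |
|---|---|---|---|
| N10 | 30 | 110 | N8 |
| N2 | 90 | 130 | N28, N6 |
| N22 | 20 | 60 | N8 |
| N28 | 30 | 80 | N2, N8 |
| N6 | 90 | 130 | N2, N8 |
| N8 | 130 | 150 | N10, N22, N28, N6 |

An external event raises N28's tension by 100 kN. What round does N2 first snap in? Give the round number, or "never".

2

Round 1 — N28 at 130 > 80. N28 snaps.
  N28 sheds 130 kN to N2, N8: 65 each.
    N2: 90+65 = 155 > 130
    N8: 130+65 = 195 > 150
Round 2 — N2, N8 snap.
  N2 sheds 155 kN to N6: 155 each.
    N6: 90+155 = 245 > 130
  N8 sheds 195 kN to N10, N22, N6: 65 each.
    N10: 30+65 = 95 ≤ 110
    N22: 20+65 = 85 > 60
    N6: 245+65 = 310 > 130
Round 3 — N22, N6 snap.
  N22 sheds 85 kN: no online neighbours, lost.
  N6 sheds 310 kN: no online neighbours, lost.
No further breaks.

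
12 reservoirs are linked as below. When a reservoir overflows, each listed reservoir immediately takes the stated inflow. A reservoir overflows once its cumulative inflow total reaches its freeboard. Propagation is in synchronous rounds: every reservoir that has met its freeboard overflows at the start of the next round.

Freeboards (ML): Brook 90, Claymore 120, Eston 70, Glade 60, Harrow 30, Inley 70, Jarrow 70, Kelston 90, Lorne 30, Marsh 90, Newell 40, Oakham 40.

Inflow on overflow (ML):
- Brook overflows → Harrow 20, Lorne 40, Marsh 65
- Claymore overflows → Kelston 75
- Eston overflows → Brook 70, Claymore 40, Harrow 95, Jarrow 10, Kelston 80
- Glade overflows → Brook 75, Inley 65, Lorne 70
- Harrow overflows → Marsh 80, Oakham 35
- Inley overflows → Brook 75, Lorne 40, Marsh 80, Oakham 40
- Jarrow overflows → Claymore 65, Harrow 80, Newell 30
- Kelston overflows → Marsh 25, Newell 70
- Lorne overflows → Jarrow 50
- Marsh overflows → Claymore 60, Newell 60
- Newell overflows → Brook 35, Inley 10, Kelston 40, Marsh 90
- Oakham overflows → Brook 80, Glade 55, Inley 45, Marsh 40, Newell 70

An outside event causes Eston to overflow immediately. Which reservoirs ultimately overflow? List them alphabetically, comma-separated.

Eston, Harrow

Round 1 — Eston overflows (initial).
  Brook: +70 → 70 < 90
  Claymore: +40 → 40 < 120
  Harrow: +95 → 95 ≥ 30
  Jarrow: +10 → 10 < 70
  Kelston: +80 → 80 < 90
Round 2 — Harrow overflows.
  Marsh: +80 → 80 < 90
  Oakham: +35 → 35 < 40
No further overflows.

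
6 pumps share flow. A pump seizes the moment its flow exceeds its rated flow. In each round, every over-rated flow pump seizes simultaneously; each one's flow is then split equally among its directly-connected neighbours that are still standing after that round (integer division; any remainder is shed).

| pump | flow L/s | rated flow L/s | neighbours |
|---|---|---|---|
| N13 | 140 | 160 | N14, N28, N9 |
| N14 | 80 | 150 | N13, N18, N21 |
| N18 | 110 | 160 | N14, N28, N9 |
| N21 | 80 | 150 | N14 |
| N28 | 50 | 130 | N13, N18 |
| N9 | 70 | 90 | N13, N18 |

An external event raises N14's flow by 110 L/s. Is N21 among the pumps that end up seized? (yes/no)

Round 1 — N14 at 190 > 150. N14 seizes.
  N14 sheds 190 L/s to N13, N18, N21: 63 each (1 lost).
    N13: 140+63 = 203 > 160
    N18: 110+63 = 173 > 160
    N21: 80+63 = 143 ≤ 150
Round 2 — N13, N18 seize.
  N13 sheds 203 L/s to N28, N9: 101 each (1 lost).
    N28: 50+101 = 151 > 130
    N9: 70+101 = 171 > 90
  N18 sheds 173 L/s to N28, N9: 86 each (1 lost).
    N28: 151+86 = 237 > 130
    N9: 171+86 = 257 > 90
Round 3 — N28, N9 seize.
  N28 sheds 237 L/s: no online neighbours, lost.
  N9 sheds 257 L/s: no online neighbours, lost.
No further seizures.

no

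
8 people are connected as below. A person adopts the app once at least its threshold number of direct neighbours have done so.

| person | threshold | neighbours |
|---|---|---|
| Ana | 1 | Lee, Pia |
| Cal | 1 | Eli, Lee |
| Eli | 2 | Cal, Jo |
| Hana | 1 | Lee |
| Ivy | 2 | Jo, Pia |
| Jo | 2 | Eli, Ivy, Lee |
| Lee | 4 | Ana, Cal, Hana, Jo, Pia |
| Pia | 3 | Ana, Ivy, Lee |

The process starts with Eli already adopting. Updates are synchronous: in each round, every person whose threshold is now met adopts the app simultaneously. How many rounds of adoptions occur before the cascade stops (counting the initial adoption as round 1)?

2

Round 1 — Eli adopts the app (initial).
Round 2 — checking thresholds:
  Cal: 1 of 2 neighbours ≥ 1, adopts the app.
  Jo: 1 of 3 neighbours < 2, below threshold.
Round 3 — no new adoptions; cascade stops.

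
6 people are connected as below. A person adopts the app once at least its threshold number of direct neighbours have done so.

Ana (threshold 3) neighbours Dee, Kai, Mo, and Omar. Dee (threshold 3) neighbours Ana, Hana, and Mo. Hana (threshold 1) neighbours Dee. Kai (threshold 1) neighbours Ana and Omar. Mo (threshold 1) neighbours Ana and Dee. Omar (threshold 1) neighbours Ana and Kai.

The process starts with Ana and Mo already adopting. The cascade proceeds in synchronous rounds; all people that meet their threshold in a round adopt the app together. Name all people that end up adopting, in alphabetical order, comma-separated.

Round 1 — Ana, Mo adopt the app (initial).
Round 2 — checking thresholds:
  Dee: 2 of 3 neighbours < 3, not yet.
  Kai: 1 of 2 neighbours ≥ 1, adopts the app.
  Omar: 1 of 2 neighbours ≥ 1, adopts the app.
Round 3 — no new adoptions; cascade stops.

Ana, Kai, Mo, Omar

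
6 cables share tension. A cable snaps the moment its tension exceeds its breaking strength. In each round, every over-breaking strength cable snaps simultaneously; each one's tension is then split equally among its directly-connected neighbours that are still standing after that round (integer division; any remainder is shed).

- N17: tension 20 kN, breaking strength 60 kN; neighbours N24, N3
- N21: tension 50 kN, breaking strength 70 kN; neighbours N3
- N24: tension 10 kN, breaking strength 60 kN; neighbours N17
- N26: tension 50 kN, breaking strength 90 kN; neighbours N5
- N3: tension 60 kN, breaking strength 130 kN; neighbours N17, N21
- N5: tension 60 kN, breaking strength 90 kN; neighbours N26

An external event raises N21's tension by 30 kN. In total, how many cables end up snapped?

Round 1 — N21 at 80 > 70. N21 snaps.
  N21 sheds 80 kN to N3: 80 each.
    N3: 60+80 = 140 > 130
Round 2 — N3 snaps.
  N3 sheds 140 kN to N17: 140 each.
    N17: 20+140 = 160 > 60
Round 3 — N17 snaps.
  N17 sheds 160 kN to N24: 160 each.
    N24: 10+160 = 170 > 60
Round 4 — N24 snaps.
  N24 sheds 170 kN: no online neighbours, lost.
No further breaks.

4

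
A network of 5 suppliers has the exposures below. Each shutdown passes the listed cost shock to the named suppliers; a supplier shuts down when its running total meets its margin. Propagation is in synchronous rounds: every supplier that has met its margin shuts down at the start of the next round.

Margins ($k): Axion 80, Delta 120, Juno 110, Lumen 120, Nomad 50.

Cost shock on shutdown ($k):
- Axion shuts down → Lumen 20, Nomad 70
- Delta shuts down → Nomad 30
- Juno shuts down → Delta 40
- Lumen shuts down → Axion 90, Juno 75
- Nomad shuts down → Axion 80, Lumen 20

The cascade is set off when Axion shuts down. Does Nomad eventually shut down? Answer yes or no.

yes

Round 1 — Axion shuts down (initial).
  Lumen: +20 → 20 < 120
  Nomad: +70 → 70 ≥ 50
Round 2 — Nomad shuts down.
  Lumen: +20 → 40 < 120
No further shutdowns.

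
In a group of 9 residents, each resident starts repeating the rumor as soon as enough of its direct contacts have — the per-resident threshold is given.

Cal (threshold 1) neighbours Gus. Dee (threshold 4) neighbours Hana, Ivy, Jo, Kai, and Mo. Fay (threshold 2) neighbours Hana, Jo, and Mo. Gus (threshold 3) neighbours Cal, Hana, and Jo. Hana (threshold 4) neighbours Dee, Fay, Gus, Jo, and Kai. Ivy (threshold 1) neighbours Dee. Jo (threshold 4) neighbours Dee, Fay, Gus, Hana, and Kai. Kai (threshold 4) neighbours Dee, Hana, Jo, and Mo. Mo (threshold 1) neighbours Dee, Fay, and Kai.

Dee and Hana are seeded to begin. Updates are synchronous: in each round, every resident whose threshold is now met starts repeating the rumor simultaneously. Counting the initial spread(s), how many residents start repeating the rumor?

Round 1 — Dee, Hana start repeating the rumor (initial).
Round 2 — checking thresholds:
  Fay: 1 of 3 neighbours < 2, below threshold.
  Gus: 1 of 3 neighbours < 3, below threshold.
  Ivy: 1 of 1 neighbours ≥ 1, starts repeating the rumor.
  Jo: 2 of 5 neighbours < 4, below threshold.
  Kai: 2 of 4 neighbours < 4, below threshold.
  Mo: 1 of 3 neighbours ≥ 1, starts repeating the rumor.
Round 3 — checking thresholds:
  Fay: 2 of 3 neighbours ≥ 2, starts repeating the rumor.
  Gus: 1 of 3 neighbours < 3, below threshold.
  Jo: 2 of 5 neighbours < 4, below threshold.
  Kai: 3 of 4 neighbours < 4, below threshold.
Round 4 — no new spreads; cascade stops.

5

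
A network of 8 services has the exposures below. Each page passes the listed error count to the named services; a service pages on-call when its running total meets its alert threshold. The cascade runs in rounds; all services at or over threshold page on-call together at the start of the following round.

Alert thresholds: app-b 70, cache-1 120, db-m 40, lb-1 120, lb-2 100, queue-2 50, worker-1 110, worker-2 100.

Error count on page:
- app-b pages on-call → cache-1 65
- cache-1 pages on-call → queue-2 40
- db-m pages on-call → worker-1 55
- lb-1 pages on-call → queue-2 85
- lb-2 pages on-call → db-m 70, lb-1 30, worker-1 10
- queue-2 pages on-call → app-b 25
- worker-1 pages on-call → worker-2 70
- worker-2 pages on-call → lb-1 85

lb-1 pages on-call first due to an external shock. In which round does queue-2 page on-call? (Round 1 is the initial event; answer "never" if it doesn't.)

2

Round 1 — lb-1 pages on-call (initial).
  queue-2: +85 → 85 ≥ 50
Round 2 — queue-2 pages on-call.
  app-b: +25 → 25 < 70
No further pages.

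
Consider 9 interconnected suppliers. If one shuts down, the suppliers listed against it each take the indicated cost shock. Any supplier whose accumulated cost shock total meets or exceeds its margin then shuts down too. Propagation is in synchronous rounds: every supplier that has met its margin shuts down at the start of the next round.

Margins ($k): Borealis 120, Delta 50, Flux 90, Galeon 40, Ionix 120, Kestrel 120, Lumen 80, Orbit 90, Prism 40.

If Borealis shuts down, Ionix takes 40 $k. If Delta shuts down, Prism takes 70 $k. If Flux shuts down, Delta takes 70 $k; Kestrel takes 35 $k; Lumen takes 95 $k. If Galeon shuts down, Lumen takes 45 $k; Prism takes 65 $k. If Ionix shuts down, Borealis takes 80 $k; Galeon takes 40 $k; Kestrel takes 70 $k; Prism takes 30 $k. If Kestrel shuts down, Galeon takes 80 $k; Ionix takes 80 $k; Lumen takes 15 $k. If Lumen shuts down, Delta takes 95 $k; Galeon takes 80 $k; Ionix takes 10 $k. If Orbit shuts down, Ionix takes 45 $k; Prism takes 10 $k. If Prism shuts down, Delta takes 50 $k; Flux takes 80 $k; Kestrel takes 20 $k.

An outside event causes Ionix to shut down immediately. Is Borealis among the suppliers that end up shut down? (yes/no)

Round 1 — Ionix shuts down (initial).
  Borealis: +80 → 80 < 120
  Galeon: +40 → 40 ≥ 40
  Kestrel: +70 → 70 < 120
  Prism: +30 → 30 < 40
Round 2 — Galeon shuts down.
  Lumen: +45 → 45 < 80
  Prism: +65 → 95 ≥ 40
Round 3 — Prism shuts down.
  Delta: +50 → 50 ≥ 50
  Flux: +80 → 80 < 90
  Kestrel: +20 → 90 < 120
Round 4 — Delta shuts down.
No further shutdowns.

no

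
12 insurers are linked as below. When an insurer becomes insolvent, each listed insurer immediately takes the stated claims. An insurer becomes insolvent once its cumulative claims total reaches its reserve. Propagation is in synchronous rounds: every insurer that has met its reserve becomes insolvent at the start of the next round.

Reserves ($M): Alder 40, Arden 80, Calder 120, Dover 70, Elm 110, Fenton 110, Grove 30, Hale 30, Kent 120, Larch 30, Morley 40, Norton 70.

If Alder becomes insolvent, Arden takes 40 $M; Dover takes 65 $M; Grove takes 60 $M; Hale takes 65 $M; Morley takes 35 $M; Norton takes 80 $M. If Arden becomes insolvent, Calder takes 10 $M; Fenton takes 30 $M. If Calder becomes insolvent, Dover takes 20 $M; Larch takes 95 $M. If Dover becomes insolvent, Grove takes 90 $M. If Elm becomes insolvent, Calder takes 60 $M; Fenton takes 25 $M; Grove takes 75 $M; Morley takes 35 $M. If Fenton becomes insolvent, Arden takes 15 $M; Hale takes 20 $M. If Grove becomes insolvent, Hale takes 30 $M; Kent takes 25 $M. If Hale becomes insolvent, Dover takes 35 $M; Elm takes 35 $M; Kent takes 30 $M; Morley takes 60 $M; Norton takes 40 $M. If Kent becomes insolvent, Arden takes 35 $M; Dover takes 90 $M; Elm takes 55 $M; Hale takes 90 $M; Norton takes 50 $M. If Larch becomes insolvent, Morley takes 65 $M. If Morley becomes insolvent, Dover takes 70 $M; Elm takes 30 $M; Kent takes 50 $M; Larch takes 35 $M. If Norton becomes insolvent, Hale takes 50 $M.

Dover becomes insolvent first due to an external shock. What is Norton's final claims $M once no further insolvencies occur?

40

Round 1 — Dover becomes insolvent (initial).
  Grove: +90 → 90 ≥ 30
Round 2 — Grove becomes insolvent.
  Hale: +30 → 30 ≥ 30
  Kent: +25 → 25 < 120
Round 3 — Hale becomes insolvent.
  Elm: +35 → 35 < 110
  Kent: +30 → 55 < 120
  Morley: +60 → 60 ≥ 40
  Norton: +40 → 40 < 70
Round 4 — Morley becomes insolvent.
  Elm: +30 → 65 < 110
  Kent: +50 → 105 < 120
  Larch: +35 → 35 ≥ 30
Round 5 — Larch becomes insolvent.
No further insolvencies.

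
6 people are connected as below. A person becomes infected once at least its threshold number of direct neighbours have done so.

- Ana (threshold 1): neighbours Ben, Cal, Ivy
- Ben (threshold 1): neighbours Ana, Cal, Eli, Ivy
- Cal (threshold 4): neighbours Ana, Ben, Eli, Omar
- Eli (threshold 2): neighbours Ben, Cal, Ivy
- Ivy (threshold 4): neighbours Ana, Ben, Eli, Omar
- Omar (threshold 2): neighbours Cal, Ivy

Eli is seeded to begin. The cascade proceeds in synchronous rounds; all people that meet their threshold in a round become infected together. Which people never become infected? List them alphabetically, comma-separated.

Round 1 — Eli becomes infected (initial).
Round 2 — checking thresholds:
  Ben: 1 of 4 neighbours ≥ 1, becomes infected.
  Cal: 1 of 4 neighbours < 4, holds.
  Ivy: 1 of 4 neighbours < 4, holds.
Round 3 — checking thresholds:
  Ana: 1 of 3 neighbours ≥ 1, becomes infected.
  Cal: 2 of 4 neighbours < 4, holds.
  Ivy: 2 of 4 neighbours < 4, holds.
Round 4 — no new infections; cascade stops.

Cal, Ivy, Omar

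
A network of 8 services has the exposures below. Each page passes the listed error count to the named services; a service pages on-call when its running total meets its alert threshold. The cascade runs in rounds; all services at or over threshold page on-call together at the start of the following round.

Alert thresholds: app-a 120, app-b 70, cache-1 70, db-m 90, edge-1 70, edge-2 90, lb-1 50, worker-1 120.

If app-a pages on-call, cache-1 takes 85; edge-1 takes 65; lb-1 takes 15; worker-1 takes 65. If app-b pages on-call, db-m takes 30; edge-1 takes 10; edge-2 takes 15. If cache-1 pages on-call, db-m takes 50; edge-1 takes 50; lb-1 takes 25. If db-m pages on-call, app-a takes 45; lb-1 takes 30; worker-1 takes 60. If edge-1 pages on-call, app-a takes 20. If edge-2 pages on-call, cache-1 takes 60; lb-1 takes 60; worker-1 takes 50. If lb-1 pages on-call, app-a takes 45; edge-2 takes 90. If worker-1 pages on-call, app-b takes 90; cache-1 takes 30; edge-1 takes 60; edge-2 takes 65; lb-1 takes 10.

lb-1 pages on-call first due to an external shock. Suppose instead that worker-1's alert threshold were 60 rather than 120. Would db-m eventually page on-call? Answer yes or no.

no

With worker-1's alert threshold at 60:
Round 1 — lb-1 pages on-call (initial).
  app-a: +45 → 45 < 120
  edge-2: +90 → 90 ≥ 90
Round 2 — edge-2 pages on-call.
  cache-1: +60 → 60 < 70
  worker-1: +50 → 50 < 60
No further pages.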